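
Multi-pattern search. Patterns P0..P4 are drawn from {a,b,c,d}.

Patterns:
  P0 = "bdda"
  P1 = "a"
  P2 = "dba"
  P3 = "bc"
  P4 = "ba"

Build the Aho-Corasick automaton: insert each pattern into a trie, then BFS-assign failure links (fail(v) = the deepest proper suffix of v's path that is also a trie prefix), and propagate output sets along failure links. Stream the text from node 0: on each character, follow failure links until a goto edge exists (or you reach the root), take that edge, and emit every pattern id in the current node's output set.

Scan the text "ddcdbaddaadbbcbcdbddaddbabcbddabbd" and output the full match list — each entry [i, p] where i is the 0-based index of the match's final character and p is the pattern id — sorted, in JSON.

Build:
Trie nodes:
  0='ε' goto a→5 b→1 d→6
  1='b' goto a→10 c→9 d→2
  2='bd' goto d→3
  3='bdd' goto a→4
  4='bdda' goto ·  [P0 ends]
  5='a' goto ·  [P1 ends]
  6='d' goto b→7
  7='db' goto a→8
  8='dba' goto ·  [P2 ends]
  9='bc' goto ·  [P3 ends]
  10='ba' goto ·  [P4 ends]

Failure links (BFS by depth):
  fail(1) 'b': from fail(0)=0 chase 'b': 0 ⇒ 0;  out=∅∪out(0)=∅
  fail(5) 'a': from fail(0)=0 chase 'a': 0 ⇒ 0;  out={1}∪out(0)={1}
  fail(6) 'd': from fail(0)=0 chase 'd': 0 ⇒ 0;  out=∅∪out(0)=∅
  fail(2) 'bd': from fail(1)=0 chase 'd': 0 ⇒ 6;  out=∅∪out(6)=∅
  fail(7) 'db': from fail(6)=0 chase 'b': 0 ⇒ 1;  out=∅∪out(1)=∅
  fail(9) 'bc': from fail(1)=0 chase 'c': 0 ⇒ 0;  out={3}∪out(0)={3}
  fail(10) 'ba': from fail(1)=0 chase 'a': 0 ⇒ 5;  out={4}∪out(5)={1,4}
  fail(3) 'bdd': from fail(2)=6 chase 'd': 6→0 ⇒ 6;  out=∅∪out(6)=∅
  fail(8) 'dba': from fail(7)=1 chase 'a': 1 ⇒ 10;  out={2}∪out(10)={1,2,4}
  fail(4) 'bdda': from fail(3)=6 chase 'a': 6→0 ⇒ 5;  out={0}∪out(5)={0,1}

Scan:
[0] read 'd'  n0⇒n6
[1] read 'd'  n6⇒n6 ·f
[2] read 'c'  n6⇒n0 ·f
[3] read 'd'  n0⇒n6
[4] read 'b'  n6⇒n7
[5] read 'a'  n7⇒n8  emit P1@[5:5],P2@[3:5],P4@[4:5]
[6] read 'd'  n8⇒n6 ·f
[7] read 'd'  n6⇒n6 ·f
[8] read 'a'  n6⇒n5 ·f  emit P1@[8:8]
[9] read 'a'  n5⇒n5 ·f  emit P1@[9:9]
[10] read 'd'  n5⇒n6 ·f
[11] read 'b'  n6⇒n7
[12] read 'b'  n7⇒n1 ·f
[13] read 'c'  n1⇒n9  emit P3@[12:13]
[14] read 'b'  n9⇒n1 ·f
[15] read 'c'  n1⇒n9  emit P3@[14:15]
[16] read 'd'  n9⇒n6 ·f
[17] read 'b'  n6⇒n7
[18] read 'd'  n7⇒n2 ·f
[19] read 'd'  n2⇒n3
[20] read 'a'  n3⇒n4  emit P0@[17:20],P1@[20:20]
[21] read 'd'  n4⇒n6 ·f
[22] read 'd'  n6⇒n6 ·f
[23] read 'b'  n6⇒n7
[24] read 'a'  n7⇒n8  emit P1@[24:24],P2@[22:24],P4@[23:24]
[25] read 'b'  n8⇒n1 ·f
[26] read 'c'  n1⇒n9  emit P3@[25:26]
[27] read 'b'  n9⇒n1 ·f
[28] read 'd'  n1⇒n2
[29] read 'd'  n2⇒n3
[30] read 'a'  n3⇒n4  emit P0@[27:30],P1@[30:30]
[31] read 'b'  n4⇒n1 ·f
[32] read 'b'  n1⇒n1 ·f
[33] read 'd'  n1⇒n2

Matches: [[5,1],[5,2],[5,4],[8,1],[9,1],[13,3],[15,3],[20,0],[20,1],[24,1],[24,2],[24,4],[26,3],[30,0],[30,1]]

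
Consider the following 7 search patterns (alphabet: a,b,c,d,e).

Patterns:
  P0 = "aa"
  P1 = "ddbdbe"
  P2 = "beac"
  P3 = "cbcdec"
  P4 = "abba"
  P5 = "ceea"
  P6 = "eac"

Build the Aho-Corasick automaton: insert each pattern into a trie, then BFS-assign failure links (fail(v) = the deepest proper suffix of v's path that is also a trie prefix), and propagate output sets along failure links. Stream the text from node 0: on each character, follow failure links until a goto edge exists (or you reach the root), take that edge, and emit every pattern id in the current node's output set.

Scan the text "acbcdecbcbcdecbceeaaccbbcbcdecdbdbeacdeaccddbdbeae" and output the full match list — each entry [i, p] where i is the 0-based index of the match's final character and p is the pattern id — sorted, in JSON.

Build automaton:
Trie nodes:
  n0 'ε': a→1 b→9 c→13 d→3 e→25
  n1 'a': a→2 b→19
  n2 'aa': ·  [P0 ends]
  n3 'd': d→4
  n4 'dd': b→5
  n5 'ddb': d→6
  n6 'ddbd': b→7
  n7 'ddbdb': e→8
  n8 'ddbdbe': ·  [P1 ends]
  n9 'b': e→10
  n10 'be': a→11
  n11 'bea': c→12
  n12 'beac': ·  [P2 ends]
  n13 'c': b→14 e→22
  n14 'cb': c→15
  n15 'cbc': d→16
  n16 'cbcd': e→17
  n17 'cbcde': c→18
  n18 'cbcdec': ·  [P3 ends]
  n19 'ab': b→20
  n20 'abb': a→21
  n21 'abba': ·  [P4 ends]
  n22 'ce': e→23
  n23 'cee': a→24
  n24 'ceea': ·  [P5 ends]
  n25 'e': a→26
  n26 'ea': c→27
  n27 'eac': ·  [P6 ends]

Failure links (BFS by depth):
  n1('a'): parent n0 fail=0; on 'a' 0 → fail=0;  out ∅∪∅=∅
  n3('d'): parent n0 fail=0; on 'd' 0 → fail=0;  out ∅∪∅=∅
  n9('b'): parent n0 fail=0; on 'b' 0 → fail=0;  out ∅∪∅=∅
  n13('c'): parent n0 fail=0; on 'c' 0 → fail=0;  out ∅∪∅=∅
  n25('e'): parent n0 fail=0; on 'e' 0 → fail=0;  out ∅∪∅=∅
  n2('aa'): parent n1 fail=0; on 'a' 0 → fail=1;  out {0}∪∅={0}
  n4('dd'): parent n3 fail=0; on 'd' 0 → fail=3;  out ∅∪∅=∅
  n10('be'): parent n9 fail=0; on 'e' 0 → fail=25;  out ∅∪∅=∅
  n14('cb'): parent n13 fail=0; on 'b' 0 → fail=9;  out ∅∪∅=∅
  n19('ab'): parent n1 fail=0; on 'b' 0 → fail=9;  out ∅∪∅=∅
  n22('ce'): parent n13 fail=0; on 'e' 0 → fail=25;  out ∅∪∅=∅
  n26('ea'): parent n25 fail=0; on 'a' 0 → fail=1;  out ∅∪∅=∅
  n5('ddb'): parent n4 fail=3; on 'b' 3→0 → fail=9;  out ∅∪∅=∅
  n11('bea'): parent n10 fail=25; on 'a' 25 → fail=26;  out ∅∪∅=∅
  n15('cbc'): parent n14 fail=9; on 'c' 9→0 → fail=13;  out ∅∪∅=∅
  n20('abb'): parent n19 fail=9; on 'b' 9→0 → fail=9;  out ∅∪∅=∅
  n23('cee'): parent n22 fail=25; on 'e' 25→0 → fail=25;  out ∅∪∅=∅
  n27('eac'): parent n26 fail=1; on 'c' 1→0 → fail=13;  out {6}∪∅={6}
  n6('ddbd'): parent n5 fail=9; on 'd' 9→0 → fail=3;  out ∅∪∅=∅
  n12('beac'): parent n11 fail=26; on 'c' 26 → fail=27;  out {2}∪{6}={2,6}
  n16('cbcd'): parent n15 fail=13; on 'd' 13→0 → fail=3;  out ∅∪∅=∅
  n21('abba'): parent n20 fail=9; on 'a' 9→0 → fail=1;  out {4}∪∅={4}
  n24('ceea'): parent n23 fail=25; on 'a' 25 → fail=26;  out {5}∪∅={5}
  n7('ddbdb'): parent n6 fail=3; on 'b' 3→0 → fail=9;  out ∅∪∅=∅
  n17('cbcde'): parent n16 fail=3; on 'e' 3→0 → fail=25;  out ∅∪∅=∅
  n8('ddbdbe'): parent n7 fail=9; on 'e' 9 → fail=10;  out {1}∪∅={1}
  n18('cbcdec'): parent n17 fail=25; on 'c' 25→0 → fail=13;  out {3}∪∅={3}

Run:
i=0 'a': node 0→1
i=1 'c': node 1→13 ·f
i=2 'b': node 13→14
i=3 'c': node 14→15
i=4 'd': node 15→16
i=5 'e': node 16→17
i=6 'c': node 17→18  emit P3@[1:6]
i=7 'b': node 18→14 ·f
i=8 'c': node 14→15
i=9 'b': node 15→14 ·f
i=10 'c': node 14→15
i=11 'd': node 15→16
i=12 'e': node 16→17
i=13 'c': node 17→18  emit P3@[8:13]
i=14 'b': node 18→14 ·f
i=15 'c': node 14→15
i=16 'e': node 15→22 ·f
i=17 'e': node 22→23
i=18 'a': node 23→24  emit P5@[15:18]
i=19 'a': node 24→2 ·f  emit P0@[18:19]
i=20 'c': node 2→13 ·f
i=21 'c': node 13→13 ·f
i=22 'b': node 13→14
i=23 'b': node 14→9 ·f
i=24 'c': node 9→13 ·f
i=25 'b': node 13→14
i=26 'c': node 14→15
i=27 'd': node 15→16
i=28 'e': node 16→17
i=29 'c': node 17→18  emit P3@[24:29]
i=30 'd': node 18→3 ·f
i=31 'b': node 3→9 ·f
i=32 'd': node 9→3 ·f
i=33 'b': node 3→9 ·f
i=34 'e': node 9→10
i=35 'a': node 10→11
i=36 'c': node 11→12  emit P2@[33:36],P6@[34:36]
i=37 'd': node 12→3 ·f
i=38 'e': node 3→25 ·f
i=39 'a': node 25→26
i=40 'c': node 26→27  emit P6@[38:40]
i=41 'c': node 27→13 ·f
i=42 'd': node 13→3 ·f
i=43 'd': node 3→4
i=44 'b': node 4→5
i=45 'd': node 5→6
i=46 'b': node 6→7
i=47 'e': node 7→8  emit P1@[42:47]
i=48 'a': node 8→11 ·f
i=49 'e': node 11→25 ·f

All matches (sorted): [[6,3],[13,3],[18,5],[19,0],[29,3],[36,2],[36,6],[40,6],[47,1]]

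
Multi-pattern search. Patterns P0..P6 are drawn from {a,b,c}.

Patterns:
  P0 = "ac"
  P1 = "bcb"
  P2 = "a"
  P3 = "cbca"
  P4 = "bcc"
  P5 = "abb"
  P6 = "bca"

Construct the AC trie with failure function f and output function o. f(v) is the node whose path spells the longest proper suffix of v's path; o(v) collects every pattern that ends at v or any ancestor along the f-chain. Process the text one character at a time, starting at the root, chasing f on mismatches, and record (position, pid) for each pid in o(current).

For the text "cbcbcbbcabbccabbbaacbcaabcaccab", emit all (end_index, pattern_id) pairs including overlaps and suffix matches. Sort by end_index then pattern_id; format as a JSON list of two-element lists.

Build:
Trie nodes:
  n0 'ε': a→1 b→3 c→6
  n1 'a': b→11 c→2  [P2 ends]
  n2 'ac': ·  [P0 ends]
  n3 'b': c→4
  n4 'bc': a→13 b→5 c→10
  n5 'bcb': ·  [P1 ends]
  n6 'c': b→7
  n7 'cb': c→8
  n8 'cbc': a→9
  n9 'cbca': ·  [P3 ends]
  n10 'bcc': ·  [P4 ends]
  n11 'ab': b→12
  n12 'abb': ·  [P5 ends]
  n13 'bca': ·  [P6 ends]

Failure links (BFS by depth):
  fail(1) 'a': from fail(0)=0 chase 'a': 0 ⇒ 0;  out={2}∪out(0)={2}
  fail(3) 'b': from fail(0)=0 chase 'b': 0 ⇒ 0;  out=∅∪out(0)=∅
  fail(6) 'c': from fail(0)=0 chase 'c': 0 ⇒ 0;  out=∅∪out(0)=∅
  fail(2) 'ac': from fail(1)=0 chase 'c': 0 ⇒ 6;  out={0}∪out(6)={0}
  fail(4) 'bc': from fail(3)=0 chase 'c': 0 ⇒ 6;  out=∅∪out(6)=∅
  fail(7) 'cb': from fail(6)=0 chase 'b': 0 ⇒ 3;  out=∅∪out(3)=∅
  fail(11) 'ab': from fail(1)=0 chase 'b': 0 ⇒ 3;  out=∅∪out(3)=∅
  fail(5) 'bcb': from fail(4)=6 chase 'b': 6 ⇒ 7;  out={1}∪out(7)={1}
  fail(8) 'cbc': from fail(7)=3 chase 'c': 3 ⇒ 4;  out=∅∪out(4)=∅
  fail(10) 'bcc': from fail(4)=6 chase 'c': 6→0 ⇒ 6;  out={4}∪out(6)={4}
  fail(12) 'abb': from fail(11)=3 chase 'b': 3→0 ⇒ 3;  out={5}∪out(3)={5}
  fail(13) 'bca': from fail(4)=6 chase 'a': 6→0 ⇒ 1;  out={6}∪out(1)={2,6}
  fail(9) 'cbca': from fail(8)=4 chase 'a': 4 ⇒ 13;  out={3}∪out(13)={2,3,6}

Scan:
pos 0 'c': at 6
pos 1 'b': at 7
pos 2 'c': at 8
pos 3 'b': at 5 (via fail)  emit P1@[1:3]
pos 4 'c': at 8 (via fail)
pos 5 'b': at 5 (via fail)  emit P1@[3:5]
pos 6 'b': at 3 (via fail)
pos 7 'c': at 4
pos 8 'a': at 13  emit P2@[8:8],P6@[6:8]
pos 9 'b': at 11 (via fail)
pos 10 'b': at 12  emit P5@[8:10]
pos 11 'c': at 4 (via fail)
pos 12 'c': at 10  emit P4@[10:12]
pos 13 'a': at 1 (via fail)  emit P2@[13:13]
pos 14 'b': at 11
pos 15 'b': at 12  emit P5@[13:15]
pos 16 'b': at 3 (via fail)
pos 17 'a': at 1 (via fail)  emit P2@[17:17]
pos 18 'a': at 1 (via fail)  emit P2@[18:18]
pos 19 'c': at 2  emit P0@[18:19]
pos 20 'b': at 7 (via fail)
pos 21 'c': at 8
pos 22 'a': at 9  emit P2@[22:22],P3@[19:22],P6@[20:22]
pos 23 'a': at 1 (via fail)  emit P2@[23:23]
pos 24 'b': at 11
pos 25 'c': at 4 (via fail)
pos 26 'a': at 13  emit P2@[26:26],P6@[24:26]
pos 27 'c': at 2 (via fail)  emit P0@[26:27]
pos 28 'c': at 6 (via fail)
pos 29 'a': at 1 (via fail)  emit P2@[29:29]
pos 30 'b': at 11

All matches (sorted): [[3,1],[5,1],[8,2],[8,6],[10,5],[12,4],[13,2],[15,5],[17,2],[18,2],[19,0],[22,2],[22,3],[22,6],[23,2],[26,2],[26,6],[27,0],[29,2]]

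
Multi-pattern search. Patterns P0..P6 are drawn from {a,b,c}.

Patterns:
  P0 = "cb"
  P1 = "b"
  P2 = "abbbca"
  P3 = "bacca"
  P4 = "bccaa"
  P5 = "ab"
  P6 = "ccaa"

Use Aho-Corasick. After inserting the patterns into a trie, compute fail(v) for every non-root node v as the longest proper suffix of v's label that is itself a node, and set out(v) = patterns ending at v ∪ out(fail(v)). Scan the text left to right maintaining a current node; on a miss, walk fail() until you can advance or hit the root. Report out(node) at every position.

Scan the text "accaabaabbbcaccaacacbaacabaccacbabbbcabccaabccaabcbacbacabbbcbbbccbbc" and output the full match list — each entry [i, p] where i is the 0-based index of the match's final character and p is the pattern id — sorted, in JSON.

Build automaton:
Trie nodes:
  0='ε' goto a→4 b→3 c→1
  1='c' goto b→2 c→18
  2='cb' goto ·  ←P0
  3='b' goto a→10 c→14  ←P1
  4='a' goto b→5
  5='ab' goto b→6  ←P5
  6='abb' goto b→7
  7='abbb' goto c→8
  8='abbbc' goto a→9
  9='abbbca' goto ·  ←P2
  10='ba' goto c→11
  11='bac' goto c→12
  12='bacc' goto a→13
  13='bacca' goto ·  ←P3
  14='bc' goto c→15
  15='bcc' goto a→16
  16='bcca' goto a→17
  17='bccaa' goto ·  ←P4
  18='cc' goto a→19
  19='cca' goto a→20
  20='ccaa' goto ·  ←P6

BFS fail/out derivation:
  fail(1) 'c': from fail(0)=0 chase 'c': 0 ⇒ 0;  out=∅∪out(0)=∅
  fail(3) 'b': from fail(0)=0 chase 'b': 0 ⇒ 0;  out={1}∪out(0)={1}
  fail(4) 'a': from fail(0)=0 chase 'a': 0 ⇒ 0;  out=∅∪out(0)=∅
  fail(2) 'cb': from fail(1)=0 chase 'b': 0 ⇒ 3;  out={0}∪out(3)={0,1}
  fail(5) 'ab': from fail(4)=0 chase 'b': 0 ⇒ 3;  out={5}∪out(3)={1,5}
  fail(10) 'ba': from fail(3)=0 chase 'a': 0 ⇒ 4;  out=∅∪out(4)=∅
  fail(14) 'bc': from fail(3)=0 chase 'c': 0 ⇒ 1;  out=∅∪out(1)=∅
  fail(18) 'cc': from fail(1)=0 chase 'c': 0 ⇒ 1;  out=∅∪out(1)=∅
  fail(6) 'abb': from fail(5)=3 chase 'b': 3→0 ⇒ 3;  out=∅∪out(3)={1}
  fail(11) 'bac': from fail(10)=4 chase 'c': 4→0 ⇒ 1;  out=∅∪out(1)=∅
  fail(15) 'bcc': from fail(14)=1 chase 'c': 1 ⇒ 18;  out=∅∪out(18)=∅
  fail(19) 'cca': from fail(18)=1 chase 'a': 1→0 ⇒ 4;  out=∅∪out(4)=∅
  fail(7) 'abbb': from fail(6)=3 chase 'b': 3→0 ⇒ 3;  out=∅∪out(3)={1}
  fail(12) 'bacc': from fail(11)=1 chase 'c': 1 ⇒ 18;  out=∅∪out(18)=∅
  fail(16) 'bcca': from fail(15)=18 chase 'a': 18 ⇒ 19;  out=∅∪out(19)=∅
  fail(20) 'ccaa': from fail(19)=4 chase 'a': 4→0 ⇒ 4;  out={6}∪out(4)={6}
  fail(8) 'abbbc': from fail(7)=3 chase 'c': 3 ⇒ 14;  out=∅∪out(14)=∅
  fail(13) 'bacca': from fail(12)=18 chase 'a': 18 ⇒ 19;  out={3}∪out(19)={3}
  fail(17) 'bccaa': from fail(16)=19 chase 'a': 19 ⇒ 20;  out={4}∪out(20)={4,6}
  fail(9) 'abbbca': from fail(8)=14 chase 'a': 14→1→0 ⇒ 4;  out={2}∪out(4)={2}

Text stream:
[0] read 'a'  n0⇒n4
[1] read 'c'  n4⇒n1 (via fail)
[2] read 'c'  n1⇒n18
[3] read 'a'  n18⇒n19
[4] read 'a'  n19⇒n20  ** P6@[1:4]
[5] read 'b'  n20⇒n5 (via fail)  ** P1@[5:5],P5@[4:5]
[6] read 'a'  n5⇒n10 (via fail)
[7] read 'a'  n10⇒n4 (via fail)
[8] read 'b'  n4⇒n5  ** P1@[8:8],P5@[7:8]
[9] read 'b'  n5⇒n6  ** P1@[9:9]
[10] read 'b'  n6⇒n7  ** P1@[10:10]
[11] read 'c'  n7⇒n8
[12] read 'a'  n8⇒n9  ** P2@[7:12]
[13] read 'c'  n9⇒n1 (via fail)
[14] read 'c'  n1⇒n18
[15] read 'a'  n18⇒n19
[16] read 'a'  n19⇒n20  ** P6@[13:16]
[17] read 'c'  n20⇒n1 (via fail)
[18] read 'a'  n1⇒n4 (via fail)
[19] read 'c'  n4⇒n1 (via fail)
[20] read 'b'  n1⇒n2  ** P0@[19:20],P1@[20:20]
[21] read 'a'  n2⇒n10 (via fail)
[22] read 'a'  n10⇒n4 (via fail)
[23] read 'c'  n4⇒n1 (via fail)
[24] read 'a'  n1⇒n4 (via fail)
[25] read 'b'  n4⇒n5  ** P1@[25:25],P5@[24:25]
[26] read 'a'  n5⇒n10 (via fail)
[27] read 'c'  n10⇒n11
[28] read 'c'  n11⇒n12
[29] read 'a'  n12⇒n13  ** P3@[25:29]
[30] read 'c'  n13⇒n1 (via fail)
[31] read 'b'  n1⇒n2  ** P0@[30:31],P1@[31:31]
[32] read 'a'  n2⇒n10 (via fail)
[33] read 'b'  n10⇒n5 (via fail)  ** P1@[33:33],P5@[32:33]
[34] read 'b'  n5⇒n6  ** P1@[34:34]
[35] read 'b'  n6⇒n7  ** P1@[35:35]
[36] read 'c'  n7⇒n8
[37] read 'a'  n8⇒n9  ** P2@[32:37]
[38] read 'b'  n9⇒n5 (via fail)  ** P1@[38:38],P5@[37:38]
[39] read 'c'  n5⇒n14 (via fail)
[40] read 'c'  n14⇒n15
[41] read 'a'  n15⇒n16
[42] read 'a'  n16⇒n17  ** P4@[38:42],P6@[39:42]
[43] read 'b'  n17⇒n5 (via fail)  ** P1@[43:43],P5@[42:43]
[44] read 'c'  n5⇒n14 (via fail)
[45] read 'c'  n14⇒n15
[46] read 'a'  n15⇒n16
[47] read 'a'  n16⇒n17  ** P4@[43:47],P6@[44:47]
[48] read 'b'  n17⇒n5 (via fail)  ** P1@[48:48],P5@[47:48]
[49] read 'c'  n5⇒n14 (via fail)
[50] read 'b'  n14⇒n2 (via fail)  ** P0@[49:50],P1@[50:50]
[51] read 'a'  n2⇒n10 (via fail)
[52] read 'c'  n10⇒n11
[53] read 'b'  n11⇒n2 (via fail)  ** P0@[52:53],P1@[53:53]
[54] read 'a'  n2⇒n10 (via fail)
[55] read 'c'  n10⇒n11
[56] read 'a'  n11⇒n4 (via fail)
[57] read 'b'  n4⇒n5  ** P1@[57:57],P5@[56:57]
[58] read 'b'  n5⇒n6  ** P1@[58:58]
[59] read 'b'  n6⇒n7  ** P1@[59:59]
[60] read 'c'  n7⇒n8
[61] read 'b'  n8⇒n2 (via fail)  ** P0@[60:61],P1@[61:61]
[62] read 'b'  n2⇒n3 (via fail)  ** P1@[62:62]
[63] read 'b'  n3⇒n3 (via fail)  ** P1@[63:63]
[64] read 'c'  n3⇒n14
[65] read 'c'  n14⇒n15
[66] read 'b'  n15⇒n2 (via fail)  ** P0@[65:66],P1@[66:66]
[67] read 'b'  n2⇒n3 (via fail)  ** P1@[67:67]
[68] read 'c'  n3⇒n14

Result: [[4,6],[5,1],[5,5],[8,1],[8,5],[9,1],[10,1],[12,2],[16,6],[20,0],[20,1],[25,1],[25,5],[29,3],[31,0],[31,1],[33,1],[33,5],[34,1],[35,1],[37,2],[38,1],[38,5],[42,4],[42,6],[43,1],[43,5],[47,4],[47,6],[48,1],[48,5],[50,0],[50,1],[53,0],[53,1],[57,1],[57,5],[58,1],[59,1],[61,0],[61,1],[62,1],[63,1],[66,0],[66,1],[67,1]]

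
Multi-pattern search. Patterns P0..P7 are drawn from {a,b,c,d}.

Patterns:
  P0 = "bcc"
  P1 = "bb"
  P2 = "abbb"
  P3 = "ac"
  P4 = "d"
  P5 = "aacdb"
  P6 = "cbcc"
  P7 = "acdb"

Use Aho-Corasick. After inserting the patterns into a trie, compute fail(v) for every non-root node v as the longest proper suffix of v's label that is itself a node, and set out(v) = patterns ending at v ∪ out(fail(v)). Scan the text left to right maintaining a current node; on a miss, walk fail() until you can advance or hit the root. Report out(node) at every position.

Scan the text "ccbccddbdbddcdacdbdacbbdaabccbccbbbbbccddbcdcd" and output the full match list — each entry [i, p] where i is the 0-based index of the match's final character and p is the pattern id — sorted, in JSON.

Build automaton:
Trie (insert patterns):
  0='ε' goto a→5 b→1 c→15 d→10
  1='b' goto b→4 c→2
  2='bc' goto c→3
  3='bcc' goto ·  [P0 ends]
  4='bb' goto ·  [P1 ends]
  5='a' goto a→11 b→6 c→9
  6='ab' goto b→7
  7='abb' goto b→8
  8='abbb' goto ·  [P2 ends]
  9='ac' goto d→19  [P3 ends]
  10='d' goto ·  [P4 ends]
  11='aa' goto c→12
  12='aac' goto d→13
  13='aacd' goto b→14
  14='aacdb' goto ·  [P5 ends]
  15='c' goto b→16
  16='cb' goto c→17
  17='cbc' goto c→18
  18='cbcc' goto ·  [P6 ends]
  19='acd' goto b→20
  20='acdb' goto ·  [P7 ends]

BFS fail/out derivation:
  fail(1) 'b': from fail(0)=0 chase 'b': 0 ⇒ 0;  out=∅∪out(0)=∅
  fail(5) 'a': from fail(0)=0 chase 'a': 0 ⇒ 0;  out=∅∪out(0)=∅
  fail(10) 'd': from fail(0)=0 chase 'd': 0 ⇒ 0;  out={4}∪out(0)={4}
  fail(15) 'c': from fail(0)=0 chase 'c': 0 ⇒ 0;  out=∅∪out(0)=∅
  fail(2) 'bc': from fail(1)=0 chase 'c': 0 ⇒ 15;  out=∅∪out(15)=∅
  fail(4) 'bb': from fail(1)=0 chase 'b': 0 ⇒ 1;  out={1}∪out(1)={1}
  fail(6) 'ab': from fail(5)=0 chase 'b': 0 ⇒ 1;  out=∅∪out(1)=∅
  fail(9) 'ac': from fail(5)=0 chase 'c': 0 ⇒ 15;  out={3}∪out(15)={3}
  fail(11) 'aa': from fail(5)=0 chase 'a': 0 ⇒ 5;  out=∅∪out(5)=∅
  fail(16) 'cb': from fail(15)=0 chase 'b': 0 ⇒ 1;  out=∅∪out(1)=∅
  fail(3) 'bcc': from fail(2)=15 chase 'c': 15→0 ⇒ 15;  out={0}∪out(15)={0}
  fail(7) 'abb': from fail(6)=1 chase 'b': 1 ⇒ 4;  out=∅∪out(4)={1}
  fail(12) 'aac': from fail(11)=5 chase 'c': 5 ⇒ 9;  out=∅∪out(9)={3}
  fail(17) 'cbc': from fail(16)=1 chase 'c': 1 ⇒ 2;  out=∅∪out(2)=∅
  fail(19) 'acd': from fail(9)=15 chase 'd': 15→0 ⇒ 10;  out=∅∪out(10)={4}
  fail(8) 'abbb': from fail(7)=4 chase 'b': 4→1 ⇒ 4;  out={2}∪out(4)={1,2}
  fail(13) 'aacd': from fail(12)=9 chase 'd': 9 ⇒ 19;  out=∅∪out(19)={4}
  fail(18) 'cbcc': from fail(17)=2 chase 'c': 2 ⇒ 3;  out={6}∪out(3)={0,6}
  fail(20) 'acdb': from fail(19)=10 chase 'b': 10→0 ⇒ 1;  out={7}∪out(1)={7}
  fail(14) 'aacdb': from fail(13)=19 chase 'b': 19 ⇒ 20;  out={5}∪out(20)={5,7}

Text stream:
pos 0 'c': at 15
pos 1 'c': at 15 (via fail)
pos 2 'b': at 16
pos 3 'c': at 17
pos 4 'c': at 18  ** P0@[2:4],P6@[1:4]
pos 5 'd': at 10 (via fail)  ** P4@[5:5]
pos 6 'd': at 10 (via fail)  ** P4@[6:6]
pos 7 'b': at 1 (via fail)
pos 8 'd': at 10 (via fail)  ** P4@[8:8]
pos 9 'b': at 1 (via fail)
pos 10 'd': at 10 (via fail)  ** P4@[10:10]
pos 11 'd': at 10 (via fail)  ** P4@[11:11]
pos 12 'c': at 15 (via fail)
pos 13 'd': at 10 (via fail)  ** P4@[13:13]
pos 14 'a': at 5 (via fail)
pos 15 'c': at 9  ** P3@[14:15]
pos 16 'd': at 19  ** P4@[16:16]
pos 17 'b': at 20  ** P7@[14:17]
pos 18 'd': at 10 (via fail)  ** P4@[18:18]
pos 19 'a': at 5 (via fail)
pos 20 'c': at 9  ** P3@[19:20]
pos 21 'b': at 16 (via fail)
pos 22 'b': at 4 (via fail)  ** P1@[21:22]
pos 23 'd': at 10 (via fail)  ** P4@[23:23]
pos 24 'a': at 5 (via fail)
pos 25 'a': at 11
pos 26 'b': at 6 (via fail)
pos 27 'c': at 2 (via fail)
pos 28 'c': at 3  ** P0@[26:28]
pos 29 'b': at 16 (via fail)
pos 30 'c': at 17
pos 31 'c': at 18  ** P0@[29:31],P6@[28:31]
pos 32 'b': at 16 (via fail)
pos 33 'b': at 4 (via fail)  ** P1@[32:33]
pos 34 'b': at 4 (via fail)  ** P1@[33:34]
pos 35 'b': at 4 (via fail)  ** P1@[34:35]
pos 36 'b': at 4 (via fail)  ** P1@[35:36]
pos 37 'c': at 2 (via fail)
pos 38 'c': at 3  ** P0@[36:38]
pos 39 'd': at 10 (via fail)  ** P4@[39:39]
pos 40 'd': at 10 (via fail)  ** P4@[40:40]
pos 41 'b': at 1 (via fail)
pos 42 'c': at 2
pos 43 'd': at 10 (via fail)  ** P4@[43:43]
pos 44 'c': at 15 (via fail)
pos 45 'd': at 10 (via fail)  ** P4@[45:45]

All matches (sorted): [[4,0],[4,6],[5,4],[6,4],[8,4],[10,4],[11,4],[13,4],[15,3],[16,4],[17,7],[18,4],[20,3],[22,1],[23,4],[28,0],[31,0],[31,6],[33,1],[34,1],[35,1],[36,1],[38,0],[39,4],[40,4],[43,4],[45,4]]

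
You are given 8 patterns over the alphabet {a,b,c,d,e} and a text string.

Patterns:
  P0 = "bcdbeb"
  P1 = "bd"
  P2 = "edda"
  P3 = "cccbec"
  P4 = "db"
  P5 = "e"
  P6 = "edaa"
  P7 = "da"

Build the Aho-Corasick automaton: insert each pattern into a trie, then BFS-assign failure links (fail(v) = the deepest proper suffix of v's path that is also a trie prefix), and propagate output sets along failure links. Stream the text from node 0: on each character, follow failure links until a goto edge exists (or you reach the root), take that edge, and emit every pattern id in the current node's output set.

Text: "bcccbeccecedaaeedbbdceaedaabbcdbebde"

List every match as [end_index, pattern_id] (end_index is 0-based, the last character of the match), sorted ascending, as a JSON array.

Build:
Trie nodes:
  0='ε' goto b→1 c→12 d→18 e→8
  1='b' goto c→2 d→7
  2='bc' goto d→3
  3='bcd' goto b→4
  4='bcdb' goto e→5
  5='bcdbe' goto b→6
  6='bcdbeb' goto ·  ←P0
  7='bd' goto ·  ←P1
  8='e' goto d→9  ←P5
  9='ed' goto a→20 d→10
  10='edd' goto a→11
  11='edda' goto ·  ←P2
  12='c' goto c→13
  13='cc' goto c→14
  14='ccc' goto b→15
  15='cccb' goto e→16
  16='cccbe' goto c→17
  17='cccbec' goto ·  ←P3
  18='d' goto a→22 b→19
  19='db' goto ·  ←P4
  20='eda' goto a→21
  21='edaa' goto ·  ←P6
  22='da' goto ·  ←P7

BFS fail/out derivation:
  fail(1) 'b': from fail(0)=0 chase 'b': 0 ⇒ 0;  out=∅∪out(0)=∅
  fail(8) 'e': from fail(0)=0 chase 'e': 0 ⇒ 0;  out={5}∪out(0)={5}
  fail(12) 'c': from fail(0)=0 chase 'c': 0 ⇒ 0;  out=∅∪out(0)=∅
  fail(18) 'd': from fail(0)=0 chase 'd': 0 ⇒ 0;  out=∅∪out(0)=∅
  fail(2) 'bc': from fail(1)=0 chase 'c': 0 ⇒ 12;  out=∅∪out(12)=∅
  fail(7) 'bd': from fail(1)=0 chase 'd': 0 ⇒ 18;  out={1}∪out(18)={1}
  fail(9) 'ed': from fail(8)=0 chase 'd': 0 ⇒ 18;  out=∅∪out(18)=∅
  fail(13) 'cc': from fail(12)=0 chase 'c': 0 ⇒ 12;  out=∅∪out(12)=∅
  fail(19) 'db': from fail(18)=0 chase 'b': 0 ⇒ 1;  out={4}∪out(1)={4}
  fail(22) 'da': from fail(18)=0 chase 'a': 0 ⇒ 0;  out={7}∪out(0)={7}
  fail(3) 'bcd': from fail(2)=12 chase 'd': 12→0 ⇒ 18;  out=∅∪out(18)=∅
  fail(10) 'edd': from fail(9)=18 chase 'd': 18→0 ⇒ 18;  out=∅∪out(18)=∅
  fail(14) 'ccc': from fail(13)=12 chase 'c': 12 ⇒ 13;  out=∅∪out(13)=∅
  fail(20) 'eda': from fail(9)=18 chase 'a': 18 ⇒ 22;  out=∅∪out(22)={7}
  fail(4) 'bcdb': from fail(3)=18 chase 'b': 18 ⇒ 19;  out=∅∪out(19)={4}
  fail(11) 'edda': from fail(10)=18 chase 'a': 18 ⇒ 22;  out={2}∪out(22)={2,7}
  fail(15) 'cccb': from fail(14)=13 chase 'b': 13→12→0 ⇒ 1;  out=∅∪out(1)=∅
  fail(21) 'edaa': from fail(20)=22 chase 'a': 22→0 ⇒ 0;  out={6}∪out(0)={6}
  fail(5) 'bcdbe': from fail(4)=19 chase 'e': 19→1→0 ⇒ 8;  out=∅∪out(8)={5}
  fail(16) 'cccbe': from fail(15)=1 chase 'e': 1→0 ⇒ 8;  out=∅∪out(8)={5}
  fail(6) 'bcdbeb': from fail(5)=8 chase 'b': 8→0 ⇒ 1;  out={0}∪out(1)={0}
  fail(17) 'cccbec': from fail(16)=8 chase 'c': 8→0 ⇒ 12;  out={3}∪out(12)={3}

Run:
i=0 'b': node 0→1
i=1 'c': node 1→2
i=2 'c': node 2→13 ·f
i=3 'c': node 13→14
i=4 'b': node 14→15
i=5 'e': node 15→16  emit P5@[5:5]
i=6 'c': node 16→17  emit P3@[1:6]
i=7 'c': node 17→13 ·f
i=8 'e': node 13→8 ·f  emit P5@[8:8]
i=9 'c': node 8→12 ·f
i=10 'e': node 12→8 ·f  emit P5@[10:10]
i=11 'd': node 8→9
i=12 'a': node 9→20  emit P7@[11:12]
i=13 'a': node 20→21  emit P6@[10:13]
i=14 'e': node 21→8 ·f  emit P5@[14:14]
i=15 'e': node 8→8 ·f  emit P5@[15:15]
i=16 'd': node 8→9
i=17 'b': node 9→19 ·f  emit P4@[16:17]
i=18 'b': node 19→1 ·f
i=19 'd': node 1→7  emit P1@[18:19]
i=20 'c': node 7→12 ·f
i=21 'e': node 12→8 ·f  emit P5@[21:21]
i=22 'a': node 8→0 ·f
i=23 'e': node 0→8  emit P5@[23:23]
i=24 'd': node 8→9
i=25 'a': node 9→20  emit P7@[24:25]
i=26 'a': node 20→21  emit P6@[23:26]
i=27 'b': node 21→1 ·f
i=28 'b': node 1→1 ·f
i=29 'c': node 1→2
i=30 'd': node 2→3
i=31 'b': node 3→4  emit P4@[30:31]
i=32 'e': node 4→5  emit P5@[32:32]
i=33 'b': node 5→6  emit P0@[28:33]
i=34 'd': node 6→7 ·f  emit P1@[33:34]
i=35 'e': node 7→8 ·f  emit P5@[35:35]

Result: [[5,5],[6,3],[8,5],[10,5],[12,7],[13,6],[14,5],[15,5],[17,4],[19,1],[21,5],[23,5],[25,7],[26,6],[31,4],[32,5],[33,0],[34,1],[35,5]]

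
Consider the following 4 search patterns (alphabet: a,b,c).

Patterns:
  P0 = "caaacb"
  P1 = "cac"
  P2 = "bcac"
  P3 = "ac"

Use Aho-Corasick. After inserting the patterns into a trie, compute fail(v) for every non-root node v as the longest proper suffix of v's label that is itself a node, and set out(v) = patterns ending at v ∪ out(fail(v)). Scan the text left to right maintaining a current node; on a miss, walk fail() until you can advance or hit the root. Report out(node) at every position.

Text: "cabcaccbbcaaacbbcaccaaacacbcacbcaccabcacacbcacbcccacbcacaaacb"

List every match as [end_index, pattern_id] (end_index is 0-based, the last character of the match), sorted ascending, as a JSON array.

Build:
Trie nodes:
  n0 'ε': a→12 b→8 c→1
  n1 'c': a→2
  n2 'ca': a→3 c→7
  n3 'caa': a→4
  n4 'caaa': c→5
  n5 'caaac': b→6
  n6 'caaacb': ·  ←P0
  n7 'cac': ·  ←P1
  n8 'b': c→9
  n9 'bc': a→10
  n10 'bca': c→11
  n11 'bcac': ·  ←P2
  n12 'a': c→13
  n13 'ac': ·  ←P3

BFS fail/out derivation:
  n1('c'): parent n0 fail=0; on 'c' 0 → fail=0;  out ∅∪∅=∅
  n8('b'): parent n0 fail=0; on 'b' 0 → fail=0;  out ∅∪∅=∅
  n12('a'): parent n0 fail=0; on 'a' 0 → fail=0;  out ∅∪∅=∅
  n2('ca'): parent n1 fail=0; on 'a' 0 → fail=12;  out ∅∪∅=∅
  n9('bc'): parent n8 fail=0; on 'c' 0 → fail=1;  out ∅∪∅=∅
  n13('ac'): parent n12 fail=0; on 'c' 0 → fail=1;  out {3}∪∅={3}
  n3('caa'): parent n2 fail=12; on 'a' 12→0 → fail=12;  out ∅∪∅=∅
  n7('cac'): parent n2 fail=12; on 'c' 12 → fail=13;  out {1}∪{3}={1,3}
  n10('bca'): parent n9 fail=1; on 'a' 1 → fail=2;  out ∅∪∅=∅
  n4('caaa'): parent n3 fail=12; on 'a' 12→0 → fail=12;  out ∅∪∅=∅
  n11('bcac'): parent n10 fail=2; on 'c' 2 → fail=7;  out {2}∪{1,3}={1,2,3}
  n5('caaac'): parent n4 fail=12; on 'c' 12 → fail=13;  out ∅∪{3}={3}
  n6('caaacb'): parent n5 fail=13; on 'b' 13→1→0 → fail=8;  out {0}∪∅={0}

Text stream:
[0] read 'c'  n0⇒n1
[1] read 'a'  n1⇒n2
[2] read 'b'  n2⇒n8 (fail-walked)
[3] read 'c'  n8⇒n9
[4] read 'a'  n9⇒n10
[5] read 'c'  n10⇒n11  → match P1@[3:5],P2@[2:5],P3@[4:5]
[6] read 'c'  n11⇒n1 (fail-walked)
[7] read 'b'  n1⇒n8 (fail-walked)
[8] read 'b'  n8⇒n8 (fail-walked)
[9] read 'c'  n8⇒n9
[10] read 'a'  n9⇒n10
[11] read 'a'  n10⇒n3 (fail-walked)
[12] read 'a'  n3⇒n4
[13] read 'c'  n4⇒n5  → match P3@[12:13]
[14] read 'b'  n5⇒n6  → match P0@[9:14]
[15] read 'b'  n6⇒n8 (fail-walked)
[16] read 'c'  n8⇒n9
[17] read 'a'  n9⇒n10
[18] read 'c'  n10⇒n11  → match P1@[16:18],P2@[15:18],P3@[17:18]
[19] read 'c'  n11⇒n1 (fail-walked)
[20] read 'a'  n1⇒n2
[21] read 'a'  n2⇒n3
[22] read 'a'  n3⇒n4
[23] read 'c'  n4⇒n5  → match P3@[22:23]
[24] read 'a'  n5⇒n2 (fail-walked)
[25] read 'c'  n2⇒n7  → match P1@[23:25],P3@[24:25]
[26] read 'b'  n7⇒n8 (fail-walked)
[27] read 'c'  n8⇒n9
[28] read 'a'  n9⇒n10
[29] read 'c'  n10⇒n11  → match P1@[27:29],P2@[26:29],P3@[28:29]
[30] read 'b'  n11⇒n8 (fail-walked)
[31] read 'c'  n8⇒n9
[32] read 'a'  n9⇒n10
[33] read 'c'  n10⇒n11  → match P1@[31:33],P2@[30:33],P3@[32:33]
[34] read 'c'  n11⇒n1 (fail-walked)
[35] read 'a'  n1⇒n2
[36] read 'b'  n2⇒n8 (fail-walked)
[37] read 'c'  n8⇒n9
[38] read 'a'  n9⇒n10
[39] read 'c'  n10⇒n11  → match P1@[37:39],P2@[36:39],P3@[38:39]
[40] read 'a'  n11⇒n2 (fail-walked)
[41] read 'c'  n2⇒n7  → match P1@[39:41],P3@[40:41]
[42] read 'b'  n7⇒n8 (fail-walked)
[43] read 'c'  n8⇒n9
[44] read 'a'  n9⇒n10
[45] read 'c'  n10⇒n11  → match P1@[43:45],P2@[42:45],P3@[44:45]
[46] read 'b'  n11⇒n8 (fail-walked)
[47] read 'c'  n8⇒n9
[48] read 'c'  n9⇒n1 (fail-walked)
[49] read 'c'  n1⇒n1 (fail-walked)
[50] read 'a'  n1⇒n2
[51] read 'c'  n2⇒n7  → match P1@[49:51],P3@[50:51]
[52] read 'b'  n7⇒n8 (fail-walked)
[53] read 'c'  n8⇒n9
[54] read 'a'  n9⇒n10
[55] read 'c'  n10⇒n11  → match P1@[53:55],P2@[52:55],P3@[54:55]
[56] read 'a'  n11⇒n2 (fail-walked)
[57] read 'a'  n2⇒n3
[58] read 'a'  n3⇒n4
[59] read 'c'  n4⇒n5  → match P3@[58:59]
[60] read 'b'  n5⇒n6  → match P0@[55:60]

Matches: [[5,1],[5,2],[5,3],[13,3],[14,0],[18,1],[18,2],[18,3],[23,3],[25,1],[25,3],[29,1],[29,2],[29,3],[33,1],[33,2],[33,3],[39,1],[39,2],[39,3],[41,1],[41,3],[45,1],[45,2],[45,3],[51,1],[51,3],[55,1],[55,2],[55,3],[59,3],[60,0]]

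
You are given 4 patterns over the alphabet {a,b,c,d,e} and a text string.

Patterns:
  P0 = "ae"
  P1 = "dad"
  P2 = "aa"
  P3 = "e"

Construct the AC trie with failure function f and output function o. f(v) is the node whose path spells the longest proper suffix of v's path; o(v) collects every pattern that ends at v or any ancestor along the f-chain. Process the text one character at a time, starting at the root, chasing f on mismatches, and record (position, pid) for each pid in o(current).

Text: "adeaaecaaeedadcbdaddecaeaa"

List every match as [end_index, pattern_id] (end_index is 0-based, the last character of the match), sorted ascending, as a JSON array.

Construct AC machine:
Trie nodes:
  n0 'ε': a→1 d→3 e→7
  n1 'a': a→6 e→2
  n2 'ae': ·  ←P0
  n3 'd': a→4
  n4 'da': d→5
  n5 'dad': ·  ←P1
  n6 'aa': ·  ←P2
  n7 'e': ·  ←P3

BFS fail/out derivation:
  n1('a'): parent n0 fail=0; on 'a' 0 → fail=0;  out ∅∪∅=∅
  n3('d'): parent n0 fail=0; on 'd' 0 → fail=0;  out ∅∪∅=∅
  n7('e'): parent n0 fail=0; on 'e' 0 → fail=0;  out {3}∪∅={3}
  n2('ae'): parent n1 fail=0; on 'e' 0 → fail=7;  out {0}∪{3}={0,3}
  n4('da'): parent n3 fail=0; on 'a' 0 → fail=1;  out ∅∪∅=∅
  n6('aa'): parent n1 fail=0; on 'a' 0 → fail=1;  out {2}∪∅={2}
  n5('dad'): parent n4 fail=1; on 'd' 1→0 → fail=3;  out {1}∪∅={1}

Scan:
pos 0 'a': at 1
pos 1 'd': at 3 ·f
pos 2 'e': at 7 ·f  emit P3@[2:2]
pos 3 'a': at 1 ·f
pos 4 'a': at 6  emit P2@[3:4]
pos 5 'e': at 2 ·f  emit P0@[4:5],P3@[5:5]
pos 6 'c': at 0 ·f
pos 7 'a': at 1
pos 8 'a': at 6  emit P2@[7:8]
pos 9 'e': at 2 ·f  emit P0@[8:9],P3@[9:9]
pos 10 'e': at 7 ·f  emit P3@[10:10]
pos 11 'd': at 3 ·f
pos 12 'a': at 4
pos 13 'd': at 5  emit P1@[11:13]
pos 14 'c': at 0 ·f
pos 15 'b': at 0
pos 16 'd': at 3
pos 17 'a': at 4
pos 18 'd': at 5  emit P1@[16:18]
pos 19 'd': at 3 ·f
pos 20 'e': at 7 ·f  emit P3@[20:20]
pos 21 'c': at 0 ·f
pos 22 'a': at 1
pos 23 'e': at 2  emit P0@[22:23],P3@[23:23]
pos 24 'a': at 1 ·f
pos 25 'a': at 6  emit P2@[24:25]

Result: [[2,3],[4,2],[5,0],[5,3],[8,2],[9,0],[9,3],[10,3],[13,1],[18,1],[20,3],[23,0],[23,3],[25,2]]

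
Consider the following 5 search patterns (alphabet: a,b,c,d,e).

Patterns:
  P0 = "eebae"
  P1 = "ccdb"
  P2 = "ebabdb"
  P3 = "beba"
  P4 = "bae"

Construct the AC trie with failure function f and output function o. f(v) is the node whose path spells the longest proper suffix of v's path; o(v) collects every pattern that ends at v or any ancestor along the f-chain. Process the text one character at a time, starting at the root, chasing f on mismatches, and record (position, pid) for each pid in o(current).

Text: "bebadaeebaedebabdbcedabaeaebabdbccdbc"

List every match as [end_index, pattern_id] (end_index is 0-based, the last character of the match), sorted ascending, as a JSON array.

Build automaton:
Trie (insert patterns):
  0='ε' goto b→15 c→6 e→1
  1='e' goto b→10 e→2
  2='ee' goto b→3
  3='eeb' goto a→4
  4='eeba' goto e→5
  5='eebae' goto ·  [P0 ends]
  6='c' goto c→7
  7='cc' goto d→8
  8='ccd' goto b→9
  9='ccdb' goto ·  [P1 ends]
  10='eb' goto a→11
  11='eba' goto b→12
  12='ebab' goto d→13
  13='ebabd' goto b→14
  14='ebabdb' goto ·  [P2 ends]
  15='b' goto a→19 e→16
  16='be' goto b→17
  17='beb' goto a→18
  18='beba' goto ·  [P3 ends]
  19='ba' goto e→20
  20='bae' goto ·  [P4 ends]

BFS fail/out derivation:
  fail(1) 'e': from fail(0)=0 chase 'e': 0 ⇒ 0;  out=∅∪out(0)=∅
  fail(6) 'c': from fail(0)=0 chase 'c': 0 ⇒ 0;  out=∅∪out(0)=∅
  fail(15) 'b': from fail(0)=0 chase 'b': 0 ⇒ 0;  out=∅∪out(0)=∅
  fail(2) 'ee': from fail(1)=0 chase 'e': 0 ⇒ 1;  out=∅∪out(1)=∅
  fail(7) 'cc': from fail(6)=0 chase 'c': 0 ⇒ 6;  out=∅∪out(6)=∅
  fail(10) 'eb': from fail(1)=0 chase 'b': 0 ⇒ 15;  out=∅∪out(15)=∅
  fail(16) 'be': from fail(15)=0 chase 'e': 0 ⇒ 1;  out=∅∪out(1)=∅
  fail(19) 'ba': from fail(15)=0 chase 'a': 0 ⇒ 0;  out=∅∪out(0)=∅
  fail(3) 'eeb': from fail(2)=1 chase 'b': 1 ⇒ 10;  out=∅∪out(10)=∅
  fail(8) 'ccd': from fail(7)=6 chase 'd': 6→0 ⇒ 0;  out=∅∪out(0)=∅
  fail(11) 'eba': from fail(10)=15 chase 'a': 15 ⇒ 19;  out=∅∪out(19)=∅
  fail(17) 'beb': from fail(16)=1 chase 'b': 1 ⇒ 10;  out=∅∪out(10)=∅
  fail(20) 'bae': from fail(19)=0 chase 'e': 0 ⇒ 1;  out={4}∪out(1)={4}
  fail(4) 'eeba': from fail(3)=10 chase 'a': 10 ⇒ 11;  out=∅∪out(11)=∅
  fail(9) 'ccdb': from fail(8)=0 chase 'b': 0 ⇒ 15;  out={1}∪out(15)={1}
  fail(12) 'ebab': from fail(11)=19 chase 'b': 19→0 ⇒ 15;  out=∅∪out(15)=∅
  fail(18) 'beba': from fail(17)=10 chase 'a': 10 ⇒ 11;  out={3}∪out(11)={3}
  fail(5) 'eebae': from fail(4)=11 chase 'e': 11→19 ⇒ 20;  out={0}∪out(20)={0,4}
  fail(13) 'ebabd': from fail(12)=15 chase 'd': 15→0 ⇒ 0;  out=∅∪out(0)=∅
  fail(14) 'ebabdb': from fail(13)=0 chase 'b': 0 ⇒ 15;  out={2}∪out(15)={2}

Run:
i=0 'b': node 0→15
i=1 'e': node 15→16
i=2 'b': node 16→17
i=3 'a': node 17→18  emit P3@[0:3]
i=4 'd': node 18→0 (fail-walked)
i=5 'a': node 0→0
i=6 'e': node 0→1
i=7 'e': node 1→2
i=8 'b': node 2→3
i=9 'a': node 3→4
i=10 'e': node 4→5  emit P0@[6:10],P4@[8:10]
i=11 'd': node 5→0 (fail-walked)
i=12 'e': node 0→1
i=13 'b': node 1→10
i=14 'a': node 10→11
i=15 'b': node 11→12
i=16 'd': node 12→13
i=17 'b': node 13→14  emit P2@[12:17]
i=18 'c': node 14→6 (fail-walked)
i=19 'e': node 6→1 (fail-walked)
i=20 'd': node 1→0 (fail-walked)
i=21 'a': node 0→0
i=22 'b': node 0→15
i=23 'a': node 15→19
i=24 'e': node 19→20  emit P4@[22:24]
i=25 'a': node 20→0 (fail-walked)
i=26 'e': node 0→1
i=27 'b': node 1→10
i=28 'a': node 10→11
i=29 'b': node 11→12
i=30 'd': node 12→13
i=31 'b': node 13→14  emit P2@[26:31]
i=32 'c': node 14→6 (fail-walked)
i=33 'c': node 6→7
i=34 'd': node 7→8
i=35 'b': node 8→9  emit P1@[32:35]
i=36 'c': node 9→6 (fail-walked)

Result: [[3,3],[10,0],[10,4],[17,2],[24,4],[31,2],[35,1]]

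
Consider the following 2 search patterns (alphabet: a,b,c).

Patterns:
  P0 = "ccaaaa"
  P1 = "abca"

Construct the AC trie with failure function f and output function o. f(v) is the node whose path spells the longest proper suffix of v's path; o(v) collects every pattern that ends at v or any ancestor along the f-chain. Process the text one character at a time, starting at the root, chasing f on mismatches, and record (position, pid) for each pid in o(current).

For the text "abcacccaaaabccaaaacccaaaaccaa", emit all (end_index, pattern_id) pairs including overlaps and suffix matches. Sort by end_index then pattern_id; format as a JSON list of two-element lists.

Build automaton:
Trie (insert patterns):
  0='ε' goto a→7 c→1
  1='c' goto c→2
  2='cc' goto a→3
  3='cca' goto a→4
  4='ccaa' goto a→5
  5='ccaaa' goto a→6
  6='ccaaaa' goto ·  ←P0
  7='a' goto b→8
  8='ab' goto c→9
  9='abc' goto a→10
  10='abca' goto ·  ←P1

BFS fail/out derivation:
  fail(1) 'c': from fail(0)=0 chase 'c': 0 ⇒ 0;  out=∅∪out(0)=∅
  fail(7) 'a': from fail(0)=0 chase 'a': 0 ⇒ 0;  out=∅∪out(0)=∅
  fail(2) 'cc': from fail(1)=0 chase 'c': 0 ⇒ 1;  out=∅∪out(1)=∅
  fail(8) 'ab': from fail(7)=0 chase 'b': 0 ⇒ 0;  out=∅∪out(0)=∅
  fail(3) 'cca': from fail(2)=1 chase 'a': 1→0 ⇒ 7;  out=∅∪out(7)=∅
  fail(9) 'abc': from fail(8)=0 chase 'c': 0 ⇒ 1;  out=∅∪out(1)=∅
  fail(4) 'ccaa': from fail(3)=7 chase 'a': 7→0 ⇒ 7;  out=∅∪out(7)=∅
  fail(10) 'abca': from fail(9)=1 chase 'a': 1→0 ⇒ 7;  out={1}∪out(7)={1}
  fail(5) 'ccaaa': from fail(4)=7 chase 'a': 7→0 ⇒ 7;  out=∅∪out(7)=∅
  fail(6) 'ccaaaa': from fail(5)=7 chase 'a': 7→0 ⇒ 7;  out={0}∪out(7)={0}

Run:
[0] read 'a'  n0⇒n7
[1] read 'b'  n7⇒n8
[2] read 'c'  n8⇒n9
[3] read 'a'  n9⇒n10  → match P1@[0:3]
[4] read 'c'  n10⇒n1 (fail-walked)
[5] read 'c'  n1⇒n2
[6] read 'c'  n2⇒n2 (fail-walked)
[7] read 'a'  n2⇒n3
[8] read 'a'  n3⇒n4
[9] read 'a'  n4⇒n5
[10] read 'a'  n5⇒n6  → match P0@[5:10]
[11] read 'b'  n6⇒n8 (fail-walked)
[12] read 'c'  n8⇒n9
[13] read 'c'  n9⇒n2 (fail-walked)
[14] read 'a'  n2⇒n3
[15] read 'a'  n3⇒n4
[16] read 'a'  n4⇒n5
[17] read 'a'  n5⇒n6  → match P0@[12:17]
[18] read 'c'  n6⇒n1 (fail-walked)
[19] read 'c'  n1⇒n2
[20] read 'c'  n2⇒n2 (fail-walked)
[21] read 'a'  n2⇒n3
[22] read 'a'  n3⇒n4
[23] read 'a'  n4⇒n5
[24] read 'a'  n5⇒n6  → match P0@[19:24]
[25] read 'c'  n6⇒n1 (fail-walked)
[26] read 'c'  n1⇒n2
[27] read 'a'  n2⇒n3
[28] read 'a'  n3⇒n4

Result: [[3,1],[10,0],[17,0],[24,0]]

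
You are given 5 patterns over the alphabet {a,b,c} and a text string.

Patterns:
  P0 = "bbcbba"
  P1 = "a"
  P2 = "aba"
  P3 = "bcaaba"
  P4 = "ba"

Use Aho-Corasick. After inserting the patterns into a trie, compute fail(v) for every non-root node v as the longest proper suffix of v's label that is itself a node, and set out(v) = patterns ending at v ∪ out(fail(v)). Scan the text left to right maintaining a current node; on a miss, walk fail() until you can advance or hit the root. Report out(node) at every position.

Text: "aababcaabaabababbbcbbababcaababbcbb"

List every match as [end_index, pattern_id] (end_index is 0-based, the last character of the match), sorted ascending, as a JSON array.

Build:
Trie (insert patterns):
  0='ε' goto a→7 b→1
  1='b' goto a→15 b→2 c→10
  2='bb' goto c→3
  3='bbc' goto b→4
  4='bbcb' goto b→5
  5='bbcbb' goto a→6
  6='bbcbba' goto ·  ←P0
  7='a' goto b→8  ←P1
  8='ab' goto a→9
  9='aba' goto ·  ←P2
  10='bc' goto a→11
  11='bca' goto a→12
  12='bcaa' goto b→13
  13='bcaab' goto a→14
  14='bcaaba' goto ·  ←P3
  15='ba' goto ·  ←P4

Failure links (BFS by depth):
  fail(1) 'b': from fail(0)=0 chase 'b': 0 ⇒ 0;  out=∅∪out(0)=∅
  fail(7) 'a': from fail(0)=0 chase 'a': 0 ⇒ 0;  out={1}∪out(0)={1}
  fail(2) 'bb': from fail(1)=0 chase 'b': 0 ⇒ 1;  out=∅∪out(1)=∅
  fail(8) 'ab': from fail(7)=0 chase 'b': 0 ⇒ 1;  out=∅∪out(1)=∅
  fail(10) 'bc': from fail(1)=0 chase 'c': 0 ⇒ 0;  out=∅∪out(0)=∅
  fail(15) 'ba': from fail(1)=0 chase 'a': 0 ⇒ 7;  out={4}∪out(7)={1,4}
  fail(3) 'bbc': from fail(2)=1 chase 'c': 1 ⇒ 10;  out=∅∪out(10)=∅
  fail(9) 'aba': from fail(8)=1 chase 'a': 1 ⇒ 15;  out={2}∪out(15)={1,2,4}
  fail(11) 'bca': from fail(10)=0 chase 'a': 0 ⇒ 7;  out=∅∪out(7)={1}
  fail(4) 'bbcb': from fail(3)=10 chase 'b': 10→0 ⇒ 1;  out=∅∪out(1)=∅
  fail(12) 'bcaa': from fail(11)=7 chase 'a': 7→0 ⇒ 7;  out=∅∪out(7)={1}
  fail(5) 'bbcbb': from fail(4)=1 chase 'b': 1 ⇒ 2;  out=∅∪out(2)=∅
  fail(13) 'bcaab': from fail(12)=7 chase 'b': 7 ⇒ 8;  out=∅∪out(8)=∅
  fail(6) 'bbcbba': from fail(5)=2 chase 'a': 2→1 ⇒ 15;  out={0}∪out(15)={0,1,4}
  fail(14) 'bcaaba': from fail(13)=8 chase 'a': 8 ⇒ 9;  out={3}∪out(9)={1,2,3,4}

Text stream:
[0] read 'a'  n0⇒n7  → match P1@[0:0]
[1] read 'a'  n7⇒n7 (fail-walked)  → match P1@[1:1]
[2] read 'b'  n7⇒n8
[3] read 'a'  n8⇒n9  → match P1@[3:3],P2@[1:3],P4@[2:3]
[4] read 'b'  n9⇒n8 (fail-walked)
[5] read 'c'  n8⇒n10 (fail-walked)
[6] read 'a'  n10⇒n11  → match P1@[6:6]
[7] read 'a'  n11⇒n12  → match P1@[7:7]
[8] read 'b'  n12⇒n13
[9] read 'a'  n13⇒n14  → match P1@[9:9],P2@[7:9],P3@[4:9],P4@[8:9]
[10] read 'a'  n14⇒n7 (fail-walked)  → match P1@[10:10]
[11] read 'b'  n7⇒n8
[12] read 'a'  n8⇒n9  → match P1@[12:12],P2@[10:12],P4@[11:12]
[13] read 'b'  n9⇒n8 (fail-walked)
[14] read 'a'  n8⇒n9  → match P1@[14:14],P2@[12:14],P4@[13:14]
[15] read 'b'  n9⇒n8 (fail-walked)
[16] read 'b'  n8⇒n2 (fail-walked)
[17] read 'b'  n2⇒n2 (fail-walked)
[18] read 'c'  n2⇒n3
[19] read 'b'  n3⇒n4
[20] read 'b'  n4⇒n5
[21] read 'a'  n5⇒n6  → match P0@[16:21],P1@[21:21],P4@[20:21]
[22] read 'b'  n6⇒n8 (fail-walked)
[23] read 'a'  n8⇒n9  → match P1@[23:23],P2@[21:23],P4@[22:23]
[24] read 'b'  n9⇒n8 (fail-walked)
[25] read 'c'  n8⇒n10 (fail-walked)
[26] read 'a'  n10⇒n11  → match P1@[26:26]
[27] read 'a'  n11⇒n12  → match P1@[27:27]
[28] read 'b'  n12⇒n13
[29] read 'a'  n13⇒n14  → match P1@[29:29],P2@[27:29],P3@[24:29],P4@[28:29]
[30] read 'b'  n14⇒n8 (fail-walked)
[31] read 'b'  n8⇒n2 (fail-walked)
[32] read 'c'  n2⇒n3
[33] read 'b'  n3⇒n4
[34] read 'b'  n4⇒n5

Matches: [[0,1],[1,1],[3,1],[3,2],[3,4],[6,1],[7,1],[9,1],[9,2],[9,3],[9,4],[10,1],[12,1],[12,2],[12,4],[14,1],[14,2],[14,4],[21,0],[21,1],[21,4],[23,1],[23,2],[23,4],[26,1],[27,1],[29,1],[29,2],[29,3],[29,4]]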